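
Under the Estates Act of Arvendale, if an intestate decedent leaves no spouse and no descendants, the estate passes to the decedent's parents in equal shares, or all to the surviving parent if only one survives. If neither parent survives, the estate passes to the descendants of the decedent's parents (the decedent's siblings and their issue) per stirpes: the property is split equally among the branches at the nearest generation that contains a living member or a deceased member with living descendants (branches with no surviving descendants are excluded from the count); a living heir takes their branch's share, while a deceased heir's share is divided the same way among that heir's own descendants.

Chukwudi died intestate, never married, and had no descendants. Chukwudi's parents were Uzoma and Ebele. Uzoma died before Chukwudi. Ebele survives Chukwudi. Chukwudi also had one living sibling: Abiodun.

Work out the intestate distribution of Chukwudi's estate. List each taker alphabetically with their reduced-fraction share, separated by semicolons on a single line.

Ebele 1

Only one parent, Ebele, survives, so Ebele takes the entire estate. The siblings take nothing because a surviving parent has priority.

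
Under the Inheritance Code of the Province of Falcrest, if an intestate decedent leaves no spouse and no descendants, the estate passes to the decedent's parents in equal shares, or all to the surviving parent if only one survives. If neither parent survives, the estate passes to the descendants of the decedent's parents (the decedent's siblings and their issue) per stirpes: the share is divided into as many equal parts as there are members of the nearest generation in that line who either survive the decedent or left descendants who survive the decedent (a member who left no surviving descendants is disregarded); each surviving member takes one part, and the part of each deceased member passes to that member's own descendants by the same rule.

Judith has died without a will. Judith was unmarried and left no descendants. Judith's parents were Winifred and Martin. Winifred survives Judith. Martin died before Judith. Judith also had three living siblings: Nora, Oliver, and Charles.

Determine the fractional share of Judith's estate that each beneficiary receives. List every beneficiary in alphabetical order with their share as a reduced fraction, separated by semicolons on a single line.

Only one parent, Winifred, survives, so Winifred takes the entire estate. The siblings take nothing because a surviving parent has priority.

Winifred 1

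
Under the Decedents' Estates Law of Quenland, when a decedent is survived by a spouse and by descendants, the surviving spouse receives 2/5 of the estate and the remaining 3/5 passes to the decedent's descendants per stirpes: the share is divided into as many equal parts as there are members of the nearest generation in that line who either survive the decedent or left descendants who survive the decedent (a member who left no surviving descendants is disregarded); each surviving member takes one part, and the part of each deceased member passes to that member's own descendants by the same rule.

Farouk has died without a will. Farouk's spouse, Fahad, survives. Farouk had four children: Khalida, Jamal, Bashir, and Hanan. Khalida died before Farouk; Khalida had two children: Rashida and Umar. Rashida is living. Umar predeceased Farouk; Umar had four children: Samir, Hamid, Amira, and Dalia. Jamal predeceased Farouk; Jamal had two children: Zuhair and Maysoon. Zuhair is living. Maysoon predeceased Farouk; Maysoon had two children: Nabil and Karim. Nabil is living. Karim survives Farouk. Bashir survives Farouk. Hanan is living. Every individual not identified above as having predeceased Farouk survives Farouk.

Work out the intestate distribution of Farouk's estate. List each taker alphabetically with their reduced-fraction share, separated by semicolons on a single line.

Fahad, as surviving spouse, takes 2/5.
The remaining 3/5 passes to Farouk's descendants per stirpes.
The 3/5 is divided into 4 equal shares of 3/20 among Khalida, Jamal, Bashir, Hanan.
Khalida predeceased; the 3/20 allotted to Khalida's branch passes to Khalida's issue by representation.
The 3/20 is divided into 2 equal shares of 3/40 among Rashida, Umar.
Rashida is living and takes 3/40.
Umar predeceased; the 3/40 allotted to Umar's branch passes to Umar's issue by representation.
The 3/40 is divided into 4 equal shares of 3/160 among Samir, Hamid, Amira, Dalia.
Samir is living and takes 3/160.
Hamid is living and takes 3/160.
Amira is living and takes 3/160.
Dalia is living and takes 3/160.
Jamal predeceased; the 3/20 allotted to Jamal's branch passes to Jamal's issue by representation.
The 3/20 is divided into 2 equal shares of 3/40 among Zuhair, Maysoon.
Zuhair is living and takes 3/40.
Maysoon predeceased; the 3/40 allotted to Maysoon's branch passes to Maysoon's issue by representation.
The 3/40 is divided into 2 equal shares of 3/80 among Nabil, Karim.
Nabil is living and takes 3/80.
Karim is living and takes 3/80.
Bashir is living and takes 3/20.
Hanan is living and takes 3/20.

Amira 3/160; Bashir 3/20; Dalia 3/160; Fahad 2/5; Hamid 3/160; Hanan 3/20; Karim 3/80; Nabil 3/80; Rashida 3/40; Samir 3/160; Zuhair 3/40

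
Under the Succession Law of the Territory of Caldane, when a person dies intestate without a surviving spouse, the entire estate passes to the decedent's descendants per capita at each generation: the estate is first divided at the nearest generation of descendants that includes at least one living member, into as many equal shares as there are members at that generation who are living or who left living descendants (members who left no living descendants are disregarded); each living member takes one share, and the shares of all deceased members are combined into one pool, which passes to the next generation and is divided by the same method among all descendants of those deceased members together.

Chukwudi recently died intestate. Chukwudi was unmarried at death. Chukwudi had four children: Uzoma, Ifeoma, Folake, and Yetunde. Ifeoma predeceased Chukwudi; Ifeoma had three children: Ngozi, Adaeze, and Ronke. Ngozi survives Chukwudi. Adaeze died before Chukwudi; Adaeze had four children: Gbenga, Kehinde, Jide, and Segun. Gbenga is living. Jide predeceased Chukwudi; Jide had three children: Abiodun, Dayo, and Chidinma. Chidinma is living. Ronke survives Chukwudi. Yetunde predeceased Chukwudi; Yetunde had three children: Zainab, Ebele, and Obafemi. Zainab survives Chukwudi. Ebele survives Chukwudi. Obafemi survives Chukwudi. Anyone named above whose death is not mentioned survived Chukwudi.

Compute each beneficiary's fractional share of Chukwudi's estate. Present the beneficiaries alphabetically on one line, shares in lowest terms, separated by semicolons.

Abiodun 1/144; Chidinma 1/144; Dayo 1/144; Ebele 1/12; Folake 1/4; Gbenga 1/48; Kehinde 1/48; Ngozi 1/12; Obafemi 1/12; Ronke 1/12; Segun 1/48; Uzoma 1/4; Zainab 1/12

There is no surviving spouse, so the entire estate passes to Chukwudi's descendants per capita at each generation.
At generation 1 (Uzoma, Ifeoma, Folake, Yetunde) there are 4 shares of (1)/4 = 1/4 each.
Living: Uzoma and Folake — each takes 1/4.
Deceased: Ifeoma and Yetunde. Their combined 1/2 is pooled and carried to generation 2.
At generation 2 (Ngozi, Adaeze, Ronke, Zainab, Ebele, Obafemi) there are 6 shares of (1/2)/6 = 1/12 each.
Living: Ngozi, Ronke, Zainab, Ebele, and Obafemi — each takes 1/12.
Deceased: Adaeze. That 1/12 share is carried to generation 3.
At generation 3 (Gbenga, Kehinde, Jide, Segun) there are 4 shares of (1/12)/4 = 1/48 each.
Living: Gbenga, Kehinde, and Segun — each takes 1/48.
Deceased: Jide. That 1/48 share is carried to generation 4.
At generation 4 (Abiodun, Dayo, Chidinma) there are 3 shares of (1/48)/3 = 1/144 each.
Living: Abiodun, Dayo, and Chidinma — each takes 1/144.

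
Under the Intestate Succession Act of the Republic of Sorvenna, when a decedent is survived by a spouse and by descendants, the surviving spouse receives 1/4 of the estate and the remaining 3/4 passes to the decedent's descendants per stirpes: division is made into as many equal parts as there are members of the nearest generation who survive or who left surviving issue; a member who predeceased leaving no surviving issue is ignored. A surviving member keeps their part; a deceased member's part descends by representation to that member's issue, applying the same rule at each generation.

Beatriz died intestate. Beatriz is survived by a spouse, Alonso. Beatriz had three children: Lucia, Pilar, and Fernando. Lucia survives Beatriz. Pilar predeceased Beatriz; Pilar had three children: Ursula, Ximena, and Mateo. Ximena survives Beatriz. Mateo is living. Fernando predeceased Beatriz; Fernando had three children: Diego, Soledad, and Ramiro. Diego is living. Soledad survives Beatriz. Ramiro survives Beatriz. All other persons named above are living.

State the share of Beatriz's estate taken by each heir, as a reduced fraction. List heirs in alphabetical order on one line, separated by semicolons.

Alonso 1/4; Diego 1/12; Lucia 1/4; Mateo 1/12; Ramiro 1/12; Soledad 1/12; Ursula 1/12; Ximena 1/12

Alonso, as surviving spouse, takes 1/4.
The remaining 3/4 passes to Beatriz's descendants per stirpes.
The 3/4 is divided into 3 equal shares of 1/4 among Lucia, Pilar, Fernando.
Lucia is living and takes 1/4.
Pilar predeceased; the 1/4 allotted to Pilar's branch passes to Pilar's issue by representation.
The 1/4 is divided into 3 equal shares of 1/12 among Ursula, Ximena, Mateo.
Ursula is living and takes 1/12.
Ximena is living and takes 1/12.
Mateo is living and takes 1/12.
Fernando predeceased; the 1/4 allotted to Fernando's branch passes to Fernando's issue by representation.
The 1/4 is divided into 3 equal shares of 1/12 among Diego, Soledad, Ramiro.
Diego is living and takes 1/12.
Soledad is living and takes 1/12.
Ramiro is living and takes 1/12.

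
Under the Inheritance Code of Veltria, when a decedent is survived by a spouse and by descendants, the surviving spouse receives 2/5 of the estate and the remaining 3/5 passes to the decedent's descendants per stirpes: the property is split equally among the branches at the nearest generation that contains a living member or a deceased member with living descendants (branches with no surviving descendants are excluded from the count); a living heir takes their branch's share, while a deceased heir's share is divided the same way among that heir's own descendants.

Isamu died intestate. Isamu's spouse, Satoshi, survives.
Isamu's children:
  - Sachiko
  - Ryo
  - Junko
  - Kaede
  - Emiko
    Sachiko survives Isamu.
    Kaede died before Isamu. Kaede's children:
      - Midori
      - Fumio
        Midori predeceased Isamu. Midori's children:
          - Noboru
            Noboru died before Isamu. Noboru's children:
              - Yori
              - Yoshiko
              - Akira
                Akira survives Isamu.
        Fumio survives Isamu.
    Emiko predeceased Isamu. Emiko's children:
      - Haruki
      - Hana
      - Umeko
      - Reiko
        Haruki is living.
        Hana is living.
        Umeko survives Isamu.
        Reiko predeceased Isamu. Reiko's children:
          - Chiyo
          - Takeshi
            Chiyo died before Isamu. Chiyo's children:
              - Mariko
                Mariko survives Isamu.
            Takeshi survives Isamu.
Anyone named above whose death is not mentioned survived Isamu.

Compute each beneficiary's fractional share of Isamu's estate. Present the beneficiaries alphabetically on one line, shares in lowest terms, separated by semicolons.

Akira 1/50; Fumio 3/50; Hana 3/100; Haruki 3/100; Junko 3/25; Mariko 3/200; Ryo 3/25; Sachiko 3/25; Satoshi 2/5; Takeshi 3/200; Umeko 3/100; Yori 1/50; Yoshiko 1/50

Satoshi, as surviving spouse, takes 2/5.
The remaining 3/5 passes to Isamu's descendants per stirpes.
The 3/5 is divided into 5 equal shares of 3/25 among Sachiko, Ryo, Junko, Kaede, Emiko.
Sachiko is living and takes 3/25.
Ryo is living and takes 3/25.
Junko is living and takes 3/25.
Kaede predeceased; the 3/25 allotted to Kaede's branch passes to Kaede's issue by representation.
The 3/25 is divided into 2 equal shares of 3/50 among Midori, Fumio.
Midori predeceased; the 3/50 allotted to Midori's branch passes to Midori's issue by representation.
Noboru's line is the sole branch at this level, so the full 3/50 passes to Noboru's issue by representation.
The 3/50 is divided into 3 equal shares of 1/50 among Yori, Yoshiko, Akira.
Yori is living and takes 1/50.
Yoshiko is living and takes 1/50.
Akira is living and takes 1/50.
Fumio is living and takes 3/50.
Emiko predeceased; the 3/25 allotted to Emiko's branch passes to Emiko's issue by representation.
The 3/25 is divided into 4 equal shares of 3/100 among Haruki, Hana, Umeko, Reiko.
Haruki is living and takes 3/100.
Hana is living and takes 3/100.
Umeko is living and takes 3/100.
Reiko predeceased; the 3/100 allotted to Reiko's branch passes to Reiko's issue by representation.
The 3/100 is divided into 2 equal shares of 3/200 among Chiyo, Takeshi.
Chiyo predeceased; the 3/200 allotted to Chiyo's branch passes to Chiyo's issue by representation.
Mariko is the sole taker at this level and receives the full 3/200.
Takeshi is living and takes 3/200.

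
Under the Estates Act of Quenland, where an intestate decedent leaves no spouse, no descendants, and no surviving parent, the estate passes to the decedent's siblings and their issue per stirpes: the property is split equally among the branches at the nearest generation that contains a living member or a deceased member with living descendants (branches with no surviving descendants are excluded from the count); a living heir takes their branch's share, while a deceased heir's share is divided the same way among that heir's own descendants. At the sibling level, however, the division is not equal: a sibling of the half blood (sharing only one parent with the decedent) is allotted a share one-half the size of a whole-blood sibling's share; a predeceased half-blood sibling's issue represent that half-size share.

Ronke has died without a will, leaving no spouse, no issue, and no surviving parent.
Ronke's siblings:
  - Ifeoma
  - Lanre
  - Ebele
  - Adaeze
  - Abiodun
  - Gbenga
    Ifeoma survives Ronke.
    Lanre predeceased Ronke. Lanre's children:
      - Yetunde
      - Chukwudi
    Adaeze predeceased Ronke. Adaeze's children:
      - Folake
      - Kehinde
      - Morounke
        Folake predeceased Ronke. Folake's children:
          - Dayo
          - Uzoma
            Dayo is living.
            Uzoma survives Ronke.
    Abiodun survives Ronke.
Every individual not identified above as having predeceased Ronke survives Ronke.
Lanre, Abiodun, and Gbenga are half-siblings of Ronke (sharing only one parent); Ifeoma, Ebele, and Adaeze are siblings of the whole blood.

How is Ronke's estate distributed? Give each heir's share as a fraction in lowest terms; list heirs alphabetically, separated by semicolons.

Abiodun 1/9; Chukwudi 1/18; Dayo 1/27; Ebele 2/9; Gbenga 1/9; Ifeoma 2/9; Kehinde 2/27; Morounke 2/27; Uzoma 1/27; Yetunde 1/18

No spouse, descendants, or parent survives, so the estate passes to Ronke's siblings per stirpes.
Half-blood siblings count for one-half the weight of whole-blood siblings at the initial division.
Dividing 1 in proportion to weights (total weight 9/2): Ifeoma (weight 1) → 2/9; Lanre (weight 1/2) → 1/9; Ebele (weight 1) → 2/9; Adaeze (weight 1) → 2/9; Abiodun (weight 1/2) → 1/9; Gbenga (weight 1/2) → 1/9.
Ifeoma is living and takes 2/9.
Lanre predeceased; the 1/9 allotted to Lanre's branch passes to Lanre's issue by representation.
The 1/9 is divided into 2 equal shares of 1/18 among Yetunde, Chukwudi.
Yetunde is living and takes 1/18.
Chukwudi is living and takes 1/18.
Ebele is living and takes 2/9.
Adaeze predeceased; the 2/9 allotted to Adaeze's branch passes to Adaeze's issue by representation.
The 2/9 is divided into 3 equal shares of 2/27 among Folake, Kehinde, Morounke.
Folake predeceased; the 2/27 allotted to Folake's branch passes to Folake's issue by representation.
The 2/27 is divided into 2 equal shares of 1/27 among Dayo, Uzoma.
Dayo is living and takes 1/27.
Uzoma is living and takes 1/27.
Kehinde is living and takes 2/27.
Morounke is living and takes 2/27.
Abiodun is living and takes 1/9.
Gbenga is living and takes 1/9.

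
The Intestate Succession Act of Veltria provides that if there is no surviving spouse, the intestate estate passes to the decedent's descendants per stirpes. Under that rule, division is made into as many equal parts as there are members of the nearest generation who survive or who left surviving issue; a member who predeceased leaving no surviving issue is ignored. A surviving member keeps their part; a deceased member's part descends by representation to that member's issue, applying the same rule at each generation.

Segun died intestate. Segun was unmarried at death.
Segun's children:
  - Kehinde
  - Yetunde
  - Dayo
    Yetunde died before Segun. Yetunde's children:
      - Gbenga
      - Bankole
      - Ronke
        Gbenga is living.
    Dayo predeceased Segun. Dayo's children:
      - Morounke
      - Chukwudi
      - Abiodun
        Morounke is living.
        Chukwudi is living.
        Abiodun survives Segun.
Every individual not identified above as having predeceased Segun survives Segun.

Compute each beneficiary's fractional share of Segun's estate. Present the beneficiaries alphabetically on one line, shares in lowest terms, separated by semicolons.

Abiodun 1/9; Bankole 1/9; Chukwudi 1/9; Gbenga 1/9; Kehinde 1/3; Morounke 1/9; Ronke 1/9

There is no surviving spouse, so the entire estate passes to Segun's descendants per stirpes.
The estate is divided into 3 equal shares of 1/3 among Kehinde, Yetunde, Dayo.
Kehinde is living and takes 1/3.
Yetunde predeceased; the 1/3 allotted to Yetunde's branch passes to Yetunde's issue by representation.
The 1/3 is divided into 3 equal shares of 1/9 among Gbenga, Bankole, Ronke.
Gbenga is living and takes 1/9.
Bankole is living and takes 1/9.
Ronke is living and takes 1/9.
Dayo predeceased; the 1/3 allotted to Dayo's branch passes to Dayo's issue by representation.
The 1/3 is divided into 3 equal shares of 1/9 among Morounke, Chukwudi, Abiodun.
Morounke is living and takes 1/9.
Chukwudi is living and takes 1/9.
Abiodun is living and takes 1/9.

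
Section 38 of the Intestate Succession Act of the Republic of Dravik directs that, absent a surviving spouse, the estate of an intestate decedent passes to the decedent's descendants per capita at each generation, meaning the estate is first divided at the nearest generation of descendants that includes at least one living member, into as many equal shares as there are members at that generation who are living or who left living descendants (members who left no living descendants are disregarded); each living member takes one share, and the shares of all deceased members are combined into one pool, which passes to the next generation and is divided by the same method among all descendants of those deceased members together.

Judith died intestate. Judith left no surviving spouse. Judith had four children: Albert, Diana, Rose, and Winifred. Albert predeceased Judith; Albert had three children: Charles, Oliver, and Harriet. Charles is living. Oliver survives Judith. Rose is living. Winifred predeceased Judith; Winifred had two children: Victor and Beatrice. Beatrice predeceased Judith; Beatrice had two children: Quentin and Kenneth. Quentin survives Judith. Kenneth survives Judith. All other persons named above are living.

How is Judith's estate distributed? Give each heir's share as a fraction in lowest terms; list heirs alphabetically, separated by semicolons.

Charles 1/10; Diana 1/4; Harriet 1/10; Kenneth 1/20; Oliver 1/10; Quentin 1/20; Rose 1/4; Victor 1/10

There is no surviving spouse, so the entire estate passes to Judith's descendants per capita at each generation.
At generation 1 (Albert, Diana, Rose, Winifred) there are 4 shares of (1)/4 = 1/4 each.
Living: Diana and Rose — each takes 1/4.
Deceased: Albert and Winifred. Their combined 1/2 is pooled and carried to generation 2.
At generation 2 (Charles, Oliver, Harriet, Victor, Beatrice) there are 5 shares of (1/2)/5 = 1/10 each.
Living: Charles, Oliver, Harriet, and Victor — each takes 1/10.
Deceased: Beatrice. That 1/10 share is carried to generation 3.
At generation 3 (Quentin, Kenneth) there are 2 shares of (1/10)/2 = 1/20 each.
Living: Quentin and Kenneth — each takes 1/20.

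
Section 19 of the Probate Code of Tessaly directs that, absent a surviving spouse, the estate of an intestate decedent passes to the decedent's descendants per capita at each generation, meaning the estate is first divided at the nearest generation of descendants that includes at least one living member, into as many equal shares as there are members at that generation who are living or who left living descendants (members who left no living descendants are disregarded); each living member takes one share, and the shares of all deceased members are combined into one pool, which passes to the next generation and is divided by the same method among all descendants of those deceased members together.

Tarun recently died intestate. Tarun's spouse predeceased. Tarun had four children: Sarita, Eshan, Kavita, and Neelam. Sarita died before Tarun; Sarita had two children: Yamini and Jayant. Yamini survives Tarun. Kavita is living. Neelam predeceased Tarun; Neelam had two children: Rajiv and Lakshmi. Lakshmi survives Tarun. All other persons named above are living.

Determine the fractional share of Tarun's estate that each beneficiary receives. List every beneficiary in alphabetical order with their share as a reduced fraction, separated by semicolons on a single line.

Eshan 1/4; Jayant 1/8; Kavita 1/4; Lakshmi 1/8; Rajiv 1/8; Yamini 1/8

There is no surviving spouse, so the entire estate passes to Tarun's descendants per capita at each generation.
At generation 1 (Sarita, Eshan, Kavita, Neelam) there are 4 shares of (1)/4 = 1/4 each.
Living: Eshan and Kavita — each takes 1/4.
Deceased: Sarita and Neelam. Their combined 1/2 is pooled and carried to generation 2.
At generation 2 (Yamini, Jayant, Rajiv, Lakshmi) there are 4 shares of (1/2)/4 = 1/8 each.
Living: Yamini, Jayant, Rajiv, and Lakshmi — each takes 1/8.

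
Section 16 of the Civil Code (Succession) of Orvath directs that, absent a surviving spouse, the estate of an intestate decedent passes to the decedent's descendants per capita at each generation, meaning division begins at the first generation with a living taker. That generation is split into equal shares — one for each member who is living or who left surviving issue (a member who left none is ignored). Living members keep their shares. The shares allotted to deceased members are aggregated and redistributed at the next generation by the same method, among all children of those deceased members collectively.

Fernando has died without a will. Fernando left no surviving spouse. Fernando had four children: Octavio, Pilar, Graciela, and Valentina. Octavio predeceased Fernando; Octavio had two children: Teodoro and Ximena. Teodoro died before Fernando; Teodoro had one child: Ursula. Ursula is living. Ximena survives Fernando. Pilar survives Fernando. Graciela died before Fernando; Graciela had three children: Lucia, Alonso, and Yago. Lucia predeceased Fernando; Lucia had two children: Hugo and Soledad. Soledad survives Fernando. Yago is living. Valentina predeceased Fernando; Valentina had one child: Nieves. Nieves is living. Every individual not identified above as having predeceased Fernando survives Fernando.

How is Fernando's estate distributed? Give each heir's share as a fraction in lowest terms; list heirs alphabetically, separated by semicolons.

There is no surviving spouse, so the entire estate passes to Fernando's descendants per capita at each generation.
At generation 1 (Octavio, Pilar, Graciela, Valentina) there are 4 shares of (1)/4 = 1/4 each.
Living: Pilar — each takes 1/4.
Deceased: Octavio, Graciela, and Valentina. Their combined 3/4 is pooled and carried to generation 2.
At generation 2 (Teodoro, Ximena, Lucia, Alonso, Yago, Nieves) there are 6 shares of (3/4)/6 = 1/8 each.
Living: Ximena, Alonso, Yago, and Nieves — each takes 1/8.
Deceased: Teodoro and Lucia. Their combined 1/4 is pooled and carried to generation 3.
At generation 3 (Ursula, Hugo, Soledad) there are 3 shares of (1/4)/3 = 1/12 each.
Living: Ursula, Hugo, and Soledad — each takes 1/12.

Alonso 1/8; Hugo 1/12; Nieves 1/8; Pilar 1/4; Soledad 1/12; Ursula 1/12; Ximena 1/8; Yago 1/8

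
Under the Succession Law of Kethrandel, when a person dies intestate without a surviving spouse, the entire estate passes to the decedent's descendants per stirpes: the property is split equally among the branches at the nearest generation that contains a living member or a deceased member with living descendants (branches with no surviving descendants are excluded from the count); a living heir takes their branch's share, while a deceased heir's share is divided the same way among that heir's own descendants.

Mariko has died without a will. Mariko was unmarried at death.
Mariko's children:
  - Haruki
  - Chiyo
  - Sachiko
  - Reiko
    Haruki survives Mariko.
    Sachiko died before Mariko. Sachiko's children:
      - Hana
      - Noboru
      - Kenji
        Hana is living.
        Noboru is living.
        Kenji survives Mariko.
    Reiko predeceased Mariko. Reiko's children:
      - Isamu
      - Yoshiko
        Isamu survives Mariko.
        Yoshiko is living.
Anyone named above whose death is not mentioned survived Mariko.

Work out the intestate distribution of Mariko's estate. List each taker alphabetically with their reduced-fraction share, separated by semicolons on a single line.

Chiyo 1/4; Hana 1/12; Haruki 1/4; Isamu 1/8; Kenji 1/12; Noboru 1/12; Yoshiko 1/8

There is no surviving spouse, so the entire estate passes to Mariko's descendants per stirpes.
The estate is divided into 4 equal shares of 1/4 among Haruki, Chiyo, Sachiko, Reiko.
Haruki is living and takes 1/4.
Chiyo is living and takes 1/4.
Sachiko predeceased; the 1/4 allotted to Sachiko's branch passes to Sachiko's issue by representation.
The 1/4 is divided into 3 equal shares of 1/12 among Hana, Noboru, Kenji.
Hana is living and takes 1/12.
Noboru is living and takes 1/12.
Kenji is living and takes 1/12.
Reiko predeceased; the 1/4 allotted to Reiko's branch passes to Reiko's issue by representation.
The 1/4 is divided into 2 equal shares of 1/8 among Isamu, Yoshiko.
Isamu is living and takes 1/8.
Yoshiko is living and takes 1/8.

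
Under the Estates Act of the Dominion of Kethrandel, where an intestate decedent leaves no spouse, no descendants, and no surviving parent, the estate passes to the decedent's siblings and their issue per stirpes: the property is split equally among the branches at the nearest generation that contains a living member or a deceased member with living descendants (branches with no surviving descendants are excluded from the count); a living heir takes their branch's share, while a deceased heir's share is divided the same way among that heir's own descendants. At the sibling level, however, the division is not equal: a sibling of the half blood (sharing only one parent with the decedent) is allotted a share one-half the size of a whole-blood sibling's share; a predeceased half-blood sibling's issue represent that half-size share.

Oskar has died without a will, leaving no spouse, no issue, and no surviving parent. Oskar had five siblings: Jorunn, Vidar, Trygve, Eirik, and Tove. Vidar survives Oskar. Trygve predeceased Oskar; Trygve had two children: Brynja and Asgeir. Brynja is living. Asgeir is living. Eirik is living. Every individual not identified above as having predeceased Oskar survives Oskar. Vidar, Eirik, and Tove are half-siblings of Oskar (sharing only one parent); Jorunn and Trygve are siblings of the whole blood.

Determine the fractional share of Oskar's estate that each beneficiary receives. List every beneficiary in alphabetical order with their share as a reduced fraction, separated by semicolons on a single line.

Asgeir 1/7; Brynja 1/7; Eirik 1/7; Jorunn 2/7; Tove 1/7; Vidar 1/7

No spouse, descendants, or parent survives, so the estate passes to Oskar's siblings per stirpes.
Half-blood siblings count for one-half the weight of whole-blood siblings at the initial division.
Dividing 1 in proportion to weights (total weight 7/2): Jorunn (weight 1) → 2/7; Vidar (weight 1/2) → 1/7; Trygve (weight 1) → 2/7; Eirik (weight 1/2) → 1/7; Tove (weight 1/2) → 1/7.
Jorunn is living and takes 2/7.
Vidar is living and takes 1/7.
Trygve predeceased; the 2/7 allotted to Trygve's branch passes to Trygve's issue by representation.
The 2/7 is divided into 2 equal shares of 1/7 among Brynja, Asgeir.
Brynja is living and takes 1/7.
Asgeir is living and takes 1/7.
Eirik is living and takes 1/7.
Tove is living and takes 1/7.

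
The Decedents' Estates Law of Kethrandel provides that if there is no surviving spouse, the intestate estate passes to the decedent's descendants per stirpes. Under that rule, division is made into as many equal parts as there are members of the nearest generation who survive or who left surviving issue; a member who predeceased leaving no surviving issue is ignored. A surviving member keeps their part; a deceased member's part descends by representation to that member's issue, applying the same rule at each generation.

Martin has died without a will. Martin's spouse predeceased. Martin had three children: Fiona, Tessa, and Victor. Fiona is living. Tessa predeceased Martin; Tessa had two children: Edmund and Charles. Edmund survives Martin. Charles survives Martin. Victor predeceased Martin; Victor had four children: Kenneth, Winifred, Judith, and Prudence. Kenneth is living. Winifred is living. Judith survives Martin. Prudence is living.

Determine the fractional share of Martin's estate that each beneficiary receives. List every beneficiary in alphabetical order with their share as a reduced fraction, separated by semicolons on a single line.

There is no surviving spouse, so the entire estate passes to Martin's descendants per stirpes.
The estate is divided into 3 equal shares of 1/3 among Fiona, Tessa, Victor.
Fiona is living and takes 1/3.
Tessa predeceased; the 1/3 allotted to Tessa's branch passes to Tessa's issue by representation.
The 1/3 is divided into 2 equal shares of 1/6 among Edmund, Charles.
Edmund is living and takes 1/6.
Charles is living and takes 1/6.
Victor predeceased; the 1/3 allotted to Victor's branch passes to Victor's issue by representation.
The 1/3 is divided into 4 equal shares of 1/12 among Kenneth, Winifred, Judith, Prudence.
Kenneth is living and takes 1/12.
Winifred is living and takes 1/12.
Judith is living and takes 1/12.
Prudence is living and takes 1/12.

Charles 1/6; Edmund 1/6; Fiona 1/3; Judith 1/12; Kenneth 1/12; Prudence 1/12; Winifred 1/12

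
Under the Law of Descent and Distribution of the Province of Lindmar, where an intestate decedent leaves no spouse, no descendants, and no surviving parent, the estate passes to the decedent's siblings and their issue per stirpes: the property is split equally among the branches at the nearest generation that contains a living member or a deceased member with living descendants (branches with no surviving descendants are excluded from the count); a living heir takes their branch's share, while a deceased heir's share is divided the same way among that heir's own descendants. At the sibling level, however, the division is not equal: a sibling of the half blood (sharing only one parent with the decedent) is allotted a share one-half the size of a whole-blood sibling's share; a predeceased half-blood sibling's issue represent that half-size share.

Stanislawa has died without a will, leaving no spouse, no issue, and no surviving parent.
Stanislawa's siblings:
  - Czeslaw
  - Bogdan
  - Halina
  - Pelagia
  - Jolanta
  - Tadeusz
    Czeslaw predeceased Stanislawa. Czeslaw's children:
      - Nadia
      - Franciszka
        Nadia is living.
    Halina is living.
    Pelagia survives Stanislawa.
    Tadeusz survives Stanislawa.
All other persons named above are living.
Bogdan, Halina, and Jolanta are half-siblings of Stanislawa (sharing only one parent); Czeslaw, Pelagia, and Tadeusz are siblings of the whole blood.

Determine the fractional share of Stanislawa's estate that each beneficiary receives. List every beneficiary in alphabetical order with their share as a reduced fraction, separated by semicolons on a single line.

Bogdan 1/9; Franciszka 1/9; Halina 1/9; Jolanta 1/9; Nadia 1/9; Pelagia 2/9; Tadeusz 2/9

No spouse, descendants, or parent survives, so the estate passes to Stanislawa's siblings per stirpes.
Half-blood siblings count for one-half the weight of whole-blood siblings at the initial division.
Dividing 1 in proportion to weights (total weight 9/2): Czeslaw (weight 1) → 2/9; Bogdan (weight 1/2) → 1/9; Halina (weight 1/2) → 1/9; Pelagia (weight 1) → 2/9; Jolanta (weight 1/2) → 1/9; Tadeusz (weight 1) → 2/9.
Czeslaw predeceased; the 2/9 allotted to Czeslaw's branch passes to Czeslaw's issue by representation.
The 2/9 is divided into 2 equal shares of 1/9 among Nadia, Franciszka.
Nadia is living and takes 1/9.
Franciszka is living and takes 1/9.
Bogdan is living and takes 1/9.
Halina is living and takes 1/9.
Pelagia is living and takes 2/9.
Jolanta is living and takes 1/9.
Tadeusz is living and takes 2/9.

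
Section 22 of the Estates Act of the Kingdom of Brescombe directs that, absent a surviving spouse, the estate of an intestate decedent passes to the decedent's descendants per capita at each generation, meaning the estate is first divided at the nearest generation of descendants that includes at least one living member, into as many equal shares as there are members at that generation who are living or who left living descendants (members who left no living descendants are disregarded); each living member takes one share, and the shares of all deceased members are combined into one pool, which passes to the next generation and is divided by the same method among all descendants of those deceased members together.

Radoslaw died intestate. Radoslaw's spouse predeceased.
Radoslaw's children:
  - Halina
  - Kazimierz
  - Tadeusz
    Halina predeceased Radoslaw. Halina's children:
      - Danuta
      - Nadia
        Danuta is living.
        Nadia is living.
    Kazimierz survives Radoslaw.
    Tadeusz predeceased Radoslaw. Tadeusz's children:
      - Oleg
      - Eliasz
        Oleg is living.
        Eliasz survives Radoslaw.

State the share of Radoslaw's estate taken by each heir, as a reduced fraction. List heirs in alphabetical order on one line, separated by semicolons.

There is no surviving spouse, so the entire estate passes to Radoslaw's descendants per capita at each generation.
At generation 1 (Halina, Kazimierz, Tadeusz) there are 3 shares of (1)/3 = 1/3 each.
Living: Kazimierz — each takes 1/3.
Deceased: Halina and Tadeusz. Their combined 2/3 is pooled and carried to generation 2.
At generation 2 (Danuta, Nadia, Oleg, Eliasz) there are 4 shares of (2/3)/4 = 1/6 each.
Living: Danuta, Nadia, Oleg, and Eliasz — each takes 1/6.

Danuta 1/6; Eliasz 1/6; Kazimierz 1/3; Nadia 1/6; Oleg 1/6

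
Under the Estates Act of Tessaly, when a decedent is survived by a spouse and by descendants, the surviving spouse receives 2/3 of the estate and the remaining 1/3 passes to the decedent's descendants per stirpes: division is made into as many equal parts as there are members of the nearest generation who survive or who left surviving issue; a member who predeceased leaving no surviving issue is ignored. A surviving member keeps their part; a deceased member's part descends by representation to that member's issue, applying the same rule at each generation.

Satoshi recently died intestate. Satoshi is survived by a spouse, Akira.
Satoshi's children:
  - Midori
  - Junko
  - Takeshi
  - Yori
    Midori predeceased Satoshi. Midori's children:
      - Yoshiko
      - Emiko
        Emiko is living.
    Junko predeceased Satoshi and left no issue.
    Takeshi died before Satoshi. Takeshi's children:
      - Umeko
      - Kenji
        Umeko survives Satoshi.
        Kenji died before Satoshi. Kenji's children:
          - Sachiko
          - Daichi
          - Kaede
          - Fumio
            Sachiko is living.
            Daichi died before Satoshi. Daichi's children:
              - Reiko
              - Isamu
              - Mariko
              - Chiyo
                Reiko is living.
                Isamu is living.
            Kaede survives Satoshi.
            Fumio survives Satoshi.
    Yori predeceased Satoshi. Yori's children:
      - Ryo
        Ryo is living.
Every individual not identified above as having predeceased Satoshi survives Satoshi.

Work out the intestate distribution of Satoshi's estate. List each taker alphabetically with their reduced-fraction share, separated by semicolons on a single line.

Akira, as surviving spouse, takes 2/3.
The remaining 1/3 passes to Satoshi's descendants per stirpes.
Junko left no surviving issue, so that branch lapses and is disregarded.
The 1/3 is divided into 3 equal shares of 1/9 among Midori, Takeshi, Yori.
Midori predeceased; the 1/9 allotted to Midori's branch passes to Midori's issue by representation.
The 1/9 is divided into 2 equal shares of 1/18 among Yoshiko, Emiko.
Yoshiko is living and takes 1/18.
Emiko is living and takes 1/18.
Takeshi predeceased; the 1/9 allotted to Takeshi's branch passes to Takeshi's issue by representation.
The 1/9 is divided into 2 equal shares of 1/18 among Umeko, Kenji.
Umeko is living and takes 1/18.
Kenji predeceased; the 1/18 allotted to Kenji's branch passes to Kenji's issue by representation.
The 1/18 is divided into 4 equal shares of 1/72 among Sachiko, Daichi, Kaede, Fumio.
Sachiko is living and takes 1/72.
Daichi predeceased; the 1/72 allotted to Daichi's branch passes to Daichi's issue by representation.
The 1/72 is divided into 4 equal shares of 1/288 among Reiko, Isamu, Mariko, Chiyo.
Reiko is living and takes 1/288.
Isamu is living and takes 1/288.
Mariko is living and takes 1/288.
Chiyo is living and takes 1/288.
Kaede is living and takes 1/72.
Fumio is living and takes 1/72.
Yori predeceased; the 1/9 allotted to Yori's branch passes to Yori's issue by representation.
Ryo is the sole taker at this level and receives the full 1/9.

Akira 2/3; Chiyo 1/288; Emiko 1/18; Fumio 1/72; Isamu 1/288; Kaede 1/72; Mariko 1/288; Reiko 1/288; Ryo 1/9; Sachiko 1/72; Umeko 1/18; Yoshiko 1/18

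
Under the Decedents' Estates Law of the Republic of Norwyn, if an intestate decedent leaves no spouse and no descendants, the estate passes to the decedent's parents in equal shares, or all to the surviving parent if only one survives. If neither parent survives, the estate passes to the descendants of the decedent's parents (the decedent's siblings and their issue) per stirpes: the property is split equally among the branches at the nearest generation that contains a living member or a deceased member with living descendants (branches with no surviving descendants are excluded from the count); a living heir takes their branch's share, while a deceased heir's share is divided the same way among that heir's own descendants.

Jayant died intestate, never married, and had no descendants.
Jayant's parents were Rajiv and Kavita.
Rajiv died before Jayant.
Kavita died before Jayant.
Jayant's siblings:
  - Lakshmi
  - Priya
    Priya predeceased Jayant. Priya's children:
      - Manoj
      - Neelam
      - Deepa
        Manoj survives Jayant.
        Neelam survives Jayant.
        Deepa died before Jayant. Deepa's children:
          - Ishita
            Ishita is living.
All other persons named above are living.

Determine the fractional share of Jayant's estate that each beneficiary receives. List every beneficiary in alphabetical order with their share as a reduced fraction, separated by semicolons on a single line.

Ishita 1/6; Lakshmi 1/2; Manoj 1/6; Neelam 1/6

Neither parent survives and there are no descendants, so the estate passes to Jayant's siblings and their issue per stirpes.
The estate is divided into 2 equal shares of 1/2 among Lakshmi, Priya.
Lakshmi is living and takes 1/2.
Priya predeceased; the 1/2 allotted to Priya's branch passes to Priya's issue by representation.
The 1/2 is divided into 3 equal shares of 1/6 among Manoj, Neelam, Deepa.
Manoj is living and takes 1/6.
Neelam is living and takes 1/6.
Deepa predeceased; the 1/6 allotted to Deepa's branch passes to Deepa's issue by representation.
Ishita is the sole taker at this level and receives the full 1/6.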